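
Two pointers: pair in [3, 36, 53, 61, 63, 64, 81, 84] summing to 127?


lo=0(3)+hi=7(84)=87
lo=1(36)+hi=7(84)=120
lo=2(53)+hi=7(84)=137
lo=2(53)+hi=6(81)=134
lo=2(53)+hi=5(64)=117
lo=3(61)+hi=5(64)=125
lo=4(63)+hi=5(64)=127

Yes: 63+64=127


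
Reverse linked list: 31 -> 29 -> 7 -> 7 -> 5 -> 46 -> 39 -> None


Step 1: curr=31, set curr.next=prev(None) | reversed so far: 31
Step 2: curr=29, set curr.next=prev(31) | reversed so far: 29 -> 31
Step 3: curr=7, set curr.next=prev(29) | reversed so far: 7 -> 29 -> 31
Step 4: curr=7, set curr.next=prev(7) | reversed so far: 7 -> 7 -> 29 -> 31
Step 5: curr=5, set curr.next=prev(7) | reversed so far: 5 -> 7 -> 7 -> 29 -> 31
Step 6: curr=46, set curr.next=prev(5) | reversed so far: 46 -> 5 -> 7 -> 7 -> 29 -> 31
Step 7: curr=39, set curr.next=prev(46) | reversed so far: 39 -> 46 -> 5 -> 7 -> 7 -> 29 -> 31

39 -> 46 -> 5 -> 7 -> 7 -> 29 -> 31 -> None


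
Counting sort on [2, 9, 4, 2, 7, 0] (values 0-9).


Input: [2, 9, 4, 2, 7, 0]
Counts: [1, 0, 2, 0, 1, 0, 0, 1, 0, 1]

Sorted: [0, 2, 2, 4, 7, 9]


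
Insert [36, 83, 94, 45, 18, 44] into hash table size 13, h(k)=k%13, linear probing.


Insert 36: h=10 -> slot 10
Insert 83: h=5 -> slot 5
Insert 94: h=3 -> slot 3
Insert 45: h=6 -> slot 6
Insert 18: h=5, 2 probes -> slot 7
Insert 44: h=5, 3 probes -> slot 8

Table: [None, None, None, 94, None, 83, 45, 18, 44, None, 36, None, None]


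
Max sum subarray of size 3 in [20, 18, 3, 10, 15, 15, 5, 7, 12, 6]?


[0:3]: 41
[1:4]: 31
[2:5]: 28
[3:6]: 40
[4:7]: 35
[5:8]: 27
[6:9]: 24
[7:10]: 25

Max: 41 at [0:3]


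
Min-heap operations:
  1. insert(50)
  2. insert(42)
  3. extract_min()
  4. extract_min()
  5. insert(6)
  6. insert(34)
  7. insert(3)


insert(50) -> [50]
insert(42) -> [42, 50]
extract_min()->42, [50]
extract_min()->50, []
insert(6) -> [6]
insert(34) -> [6, 34]
insert(3) -> [3, 34, 6]

Final heap: [3, 34, 6]


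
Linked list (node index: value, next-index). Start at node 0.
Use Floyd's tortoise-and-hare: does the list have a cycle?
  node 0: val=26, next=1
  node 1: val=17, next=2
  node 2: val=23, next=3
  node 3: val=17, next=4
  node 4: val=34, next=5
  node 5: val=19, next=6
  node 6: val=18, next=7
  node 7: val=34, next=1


Floyd's tortoise (slow, +1) and hare (fast, +2):
  init: slow=0, fast=0
  step 1: slow=1, fast=2
  step 2: slow=2, fast=4
  step 3: slow=3, fast=6
  step 4: slow=4, fast=1
  step 5: slow=5, fast=3
  step 6: slow=6, fast=5
  step 7: slow=7, fast=7
  slow == fast at node 7: cycle detected

Cycle: yes


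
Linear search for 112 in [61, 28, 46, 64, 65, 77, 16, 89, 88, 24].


i=0: 61!=112
i=1: 28!=112
i=2: 46!=112
i=3: 64!=112
i=4: 65!=112
i=5: 77!=112
i=6: 16!=112
i=7: 89!=112
i=8: 88!=112
i=9: 24!=112

Not found, 10 comps


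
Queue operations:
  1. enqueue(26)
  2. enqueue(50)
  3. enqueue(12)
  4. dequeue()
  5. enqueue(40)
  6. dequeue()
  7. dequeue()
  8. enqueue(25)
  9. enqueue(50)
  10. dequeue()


enqueue(26) -> [26]
enqueue(50) -> [26, 50]
enqueue(12) -> [26, 50, 12]
dequeue()->26, [50, 12]
enqueue(40) -> [50, 12, 40]
dequeue()->50, [12, 40]
dequeue()->12, [40]
enqueue(25) -> [40, 25]
enqueue(50) -> [40, 25, 50]
dequeue()->40, [25, 50]

Final queue: [25, 50]


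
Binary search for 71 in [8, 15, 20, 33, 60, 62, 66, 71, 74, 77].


Step 1: lo=0, hi=9, mid=4, val=60
Step 2: lo=5, hi=9, mid=7, val=71

Found at index 7


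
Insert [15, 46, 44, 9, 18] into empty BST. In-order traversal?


Insert 15: root
Insert 46: R from 15
Insert 44: R from 15 -> L from 46
Insert 9: L from 15
Insert 18: R from 15 -> L from 46 -> L from 44

In-order: [9, 15, 18, 44, 46]


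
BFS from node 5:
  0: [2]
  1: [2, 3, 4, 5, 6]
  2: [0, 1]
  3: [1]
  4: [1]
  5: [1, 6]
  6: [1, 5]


Visit 5, enqueue [1, 6]
Visit 1, enqueue [2, 3, 4]
Visit 6, enqueue []
Visit 2, enqueue [0]
Visit 3, enqueue []
Visit 4, enqueue []
Visit 0, enqueue []

BFS order: [5, 1, 6, 2, 3, 4, 0]


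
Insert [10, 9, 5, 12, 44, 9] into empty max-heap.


Insert 10: [10]
Insert 9: [10, 9]
Insert 5: [10, 9, 5]
Insert 12: [12, 10, 5, 9]
Insert 44: [44, 12, 5, 9, 10]
Insert 9: [44, 12, 9, 9, 10, 5]

Final heap: [44, 12, 9, 9, 10, 5]


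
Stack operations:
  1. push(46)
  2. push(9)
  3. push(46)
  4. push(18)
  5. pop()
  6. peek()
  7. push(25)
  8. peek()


push(46) -> [46]
push(9) -> [46, 9]
push(46) -> [46, 9, 46]
push(18) -> [46, 9, 46, 18]
pop()->18, [46, 9, 46]
peek()->46
push(25) -> [46, 9, 46, 25]
peek()->25

Final stack: [46, 9, 46, 25]


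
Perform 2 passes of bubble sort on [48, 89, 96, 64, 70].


Initial: [48, 89, 96, 64, 70]
Pass 1: [48, 89, 64, 70, 96] (2 swaps)
Pass 2: [48, 64, 70, 89, 96] (2 swaps)

After 2 passes: [48, 64, 70, 89, 96]


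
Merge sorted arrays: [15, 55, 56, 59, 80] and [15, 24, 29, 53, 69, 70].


Take 15 from A
Take 15 from B
Take 24 from B
Take 29 from B
Take 53 from B
Take 55 from A
Take 56 from A
Take 59 from A
Take 69 from B
Take 70 from B

Merged: [15, 15, 24, 29, 53, 55, 56, 59, 69, 70, 80]


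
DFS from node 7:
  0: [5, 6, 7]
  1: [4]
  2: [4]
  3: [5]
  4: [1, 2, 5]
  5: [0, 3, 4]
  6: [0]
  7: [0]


Visit 7, push [0]
Visit 0, push [6, 5]
Visit 5, push [4, 3]
Visit 3, push []
Visit 4, push [2, 1]
Visit 1, push []
Visit 2, push []
Visit 6, push []

DFS order: [7, 0, 5, 3, 4, 1, 2, 6]


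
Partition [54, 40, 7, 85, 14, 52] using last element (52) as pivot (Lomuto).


Pivot: 52
  40 <= 52: swap -> [40, 54, 7, 85, 14, 52]
  7 <= 52: swap -> [40, 7, 54, 85, 14, 52]
  14 <= 52: swap -> [40, 7, 14, 85, 54, 52]
Place pivot at 3: [40, 7, 14, 52, 54, 85]

Partitioned: [40, 7, 14, 52, 54, 85]


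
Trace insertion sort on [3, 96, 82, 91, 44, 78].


Initial: [3, 96, 82, 91, 44, 78]
Insert 96: [3, 96, 82, 91, 44, 78]
Insert 82: [3, 82, 96, 91, 44, 78]
Insert 91: [3, 82, 91, 96, 44, 78]
Insert 44: [3, 44, 82, 91, 96, 78]
Insert 78: [3, 44, 78, 82, 91, 96]

Sorted: [3, 44, 78, 82, 91, 96]


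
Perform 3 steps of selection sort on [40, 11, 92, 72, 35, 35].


Initial: [40, 11, 92, 72, 35, 35]
Step 1: min=11 at 1
  Swap: [11, 40, 92, 72, 35, 35]
Step 2: min=35 at 4
  Swap: [11, 35, 92, 72, 40, 35]
Step 3: min=35 at 5
  Swap: [11, 35, 35, 72, 40, 92]

After 3 steps: [11, 35, 35, 72, 40, 92]


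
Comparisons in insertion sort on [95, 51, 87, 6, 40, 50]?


Algorithm: insertion sort
Input: [95, 51, 87, 6, 40, 50]
Sorted: [6, 40, 50, 51, 87, 95]

14


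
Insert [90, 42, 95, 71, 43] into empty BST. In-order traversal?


Insert 90: root
Insert 42: L from 90
Insert 95: R from 90
Insert 71: L from 90 -> R from 42
Insert 43: L from 90 -> R from 42 -> L from 71

In-order: [42, 43, 71, 90, 95]


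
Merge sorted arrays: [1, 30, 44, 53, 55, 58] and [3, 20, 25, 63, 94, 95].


Take 1 from A
Take 3 from B
Take 20 from B
Take 25 from B
Take 30 from A
Take 44 from A
Take 53 from A
Take 55 from A
Take 58 from A

Merged: [1, 3, 20, 25, 30, 44, 53, 55, 58, 63, 94, 95]


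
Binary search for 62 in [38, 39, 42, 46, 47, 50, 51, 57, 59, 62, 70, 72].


Step 1: lo=0, hi=11, mid=5, val=50
Step 2: lo=6, hi=11, mid=8, val=59
Step 3: lo=9, hi=11, mid=10, val=70
Step 4: lo=9, hi=9, mid=9, val=62

Found at index 9


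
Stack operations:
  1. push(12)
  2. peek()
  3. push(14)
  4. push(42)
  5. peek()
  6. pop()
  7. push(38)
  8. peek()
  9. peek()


push(12) -> [12]
peek()->12
push(14) -> [12, 14]
push(42) -> [12, 14, 42]
peek()->42
pop()->42, [12, 14]
push(38) -> [12, 14, 38]
peek()->38
peek()->38

Final stack: [12, 14, 38]


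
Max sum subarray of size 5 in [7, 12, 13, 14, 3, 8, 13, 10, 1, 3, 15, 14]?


[0:5]: 49
[1:6]: 50
[2:7]: 51
[3:8]: 48
[4:9]: 35
[5:10]: 35
[6:11]: 42
[7:12]: 43

Max: 51 at [2:7]


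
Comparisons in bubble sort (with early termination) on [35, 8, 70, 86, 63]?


Algorithm: bubble sort (with early termination)
Input: [35, 8, 70, 86, 63]
Sorted: [8, 35, 63, 70, 86]

9


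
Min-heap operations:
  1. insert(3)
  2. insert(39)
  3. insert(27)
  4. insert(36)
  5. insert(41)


insert(3) -> [3]
insert(39) -> [3, 39]
insert(27) -> [3, 39, 27]
insert(36) -> [3, 36, 27, 39]
insert(41) -> [3, 36, 27, 39, 41]

Final heap: [3, 36, 27, 39, 41]


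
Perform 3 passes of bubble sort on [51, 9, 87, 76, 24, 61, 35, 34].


Initial: [51, 9, 87, 76, 24, 61, 35, 34]
Pass 1: [9, 51, 76, 24, 61, 35, 34, 87] (6 swaps)
Pass 2: [9, 51, 24, 61, 35, 34, 76, 87] (4 swaps)
Pass 3: [9, 24, 51, 35, 34, 61, 76, 87] (3 swaps)

After 3 passes: [9, 24, 51, 35, 34, 61, 76, 87]


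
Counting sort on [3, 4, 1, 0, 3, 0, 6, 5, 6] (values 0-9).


Input: [3, 4, 1, 0, 3, 0, 6, 5, 6]
Counts: [2, 1, 0, 2, 1, 1, 2, 0, 0, 0]

Sorted: [0, 0, 1, 3, 3, 4, 5, 6, 6]


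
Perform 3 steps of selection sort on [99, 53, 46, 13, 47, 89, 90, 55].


Initial: [99, 53, 46, 13, 47, 89, 90, 55]
Step 1: min=13 at 3
  Swap: [13, 53, 46, 99, 47, 89, 90, 55]
Step 2: min=46 at 2
  Swap: [13, 46, 53, 99, 47, 89, 90, 55]
Step 3: min=47 at 4
  Swap: [13, 46, 47, 99, 53, 89, 90, 55]

After 3 steps: [13, 46, 47, 99, 53, 89, 90, 55]


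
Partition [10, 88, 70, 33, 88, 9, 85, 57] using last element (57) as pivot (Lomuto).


Pivot: 57
  10 <= 57: advance i (no swap)
  33 <= 57: swap -> [10, 33, 70, 88, 88, 9, 85, 57]
  9 <= 57: swap -> [10, 33, 9, 88, 88, 70, 85, 57]
Place pivot at 3: [10, 33, 9, 57, 88, 70, 85, 88]

Partitioned: [10, 33, 9, 57, 88, 70, 85, 88]


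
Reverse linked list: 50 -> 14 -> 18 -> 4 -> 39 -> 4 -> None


Step 1: curr=50, set curr.next=prev(None) | reversed so far: 50
Step 2: curr=14, set curr.next=prev(50) | reversed so far: 14 -> 50
Step 3: curr=18, set curr.next=prev(14) | reversed so far: 18 -> 14 -> 50
Step 4: curr=4, set curr.next=prev(18) | reversed so far: 4 -> 18 -> 14 -> 50
Step 5: curr=39, set curr.next=prev(4) | reversed so far: 39 -> 4 -> 18 -> 14 -> 50
Step 6: curr=4, set curr.next=prev(39) | reversed so far: 4 -> 39 -> 4 -> 18 -> 14 -> 50

4 -> 39 -> 4 -> 18 -> 14 -> 50 -> None


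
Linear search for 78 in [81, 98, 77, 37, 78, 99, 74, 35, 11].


i=0: 81!=78
i=1: 98!=78
i=2: 77!=78
i=3: 37!=78
i=4: 78==78 found!

Found at 4, 5 comps


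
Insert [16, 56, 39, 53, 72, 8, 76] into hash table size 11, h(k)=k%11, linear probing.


Insert 16: h=5 -> slot 5
Insert 56: h=1 -> slot 1
Insert 39: h=6 -> slot 6
Insert 53: h=9 -> slot 9
Insert 72: h=6, 1 probes -> slot 7
Insert 8: h=8 -> slot 8
Insert 76: h=10 -> slot 10

Table: [None, 56, None, None, None, 16, 39, 72, 8, 53, 76]


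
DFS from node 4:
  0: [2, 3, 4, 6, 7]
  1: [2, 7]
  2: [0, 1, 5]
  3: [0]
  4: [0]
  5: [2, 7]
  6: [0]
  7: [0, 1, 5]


Visit 4, push [0]
Visit 0, push [7, 6, 3, 2]
Visit 2, push [5, 1]
Visit 1, push [7]
Visit 7, push [5]
Visit 5, push []
Visit 3, push []
Visit 6, push []

DFS order: [4, 0, 2, 1, 7, 5, 3, 6]


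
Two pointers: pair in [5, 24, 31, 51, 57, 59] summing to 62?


lo=0(5)+hi=5(59)=64
lo=0(5)+hi=4(57)=62

Yes: 5+57=62


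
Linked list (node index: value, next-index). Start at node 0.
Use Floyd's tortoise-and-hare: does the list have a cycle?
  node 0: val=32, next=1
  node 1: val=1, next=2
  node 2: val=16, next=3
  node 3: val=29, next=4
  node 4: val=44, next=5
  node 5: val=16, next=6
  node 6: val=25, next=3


Floyd's tortoise (slow, +1) and hare (fast, +2):
  init: slow=0, fast=0
  step 1: slow=1, fast=2
  step 2: slow=2, fast=4
  step 3: slow=3, fast=6
  step 4: slow=4, fast=4
  slow == fast at node 4: cycle detected

Cycle: yes


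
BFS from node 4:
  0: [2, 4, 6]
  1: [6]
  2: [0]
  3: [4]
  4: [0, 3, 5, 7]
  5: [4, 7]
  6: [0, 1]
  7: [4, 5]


Visit 4, enqueue [0, 3, 5, 7]
Visit 0, enqueue [2, 6]
Visit 3, enqueue []
Visit 5, enqueue []
Visit 7, enqueue []
Visit 2, enqueue []
Visit 6, enqueue [1]
Visit 1, enqueue []

BFS order: [4, 0, 3, 5, 7, 2, 6, 1]


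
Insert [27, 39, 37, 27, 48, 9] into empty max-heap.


Insert 27: [27]
Insert 39: [39, 27]
Insert 37: [39, 27, 37]
Insert 27: [39, 27, 37, 27]
Insert 48: [48, 39, 37, 27, 27]
Insert 9: [48, 39, 37, 27, 27, 9]

Final heap: [48, 39, 37, 27, 27, 9]


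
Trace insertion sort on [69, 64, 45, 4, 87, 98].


Initial: [69, 64, 45, 4, 87, 98]
Insert 64: [64, 69, 45, 4, 87, 98]
Insert 45: [45, 64, 69, 4, 87, 98]
Insert 4: [4, 45, 64, 69, 87, 98]
Insert 87: [4, 45, 64, 69, 87, 98]
Insert 98: [4, 45, 64, 69, 87, 98]

Sorted: [4, 45, 64, 69, 87, 98]


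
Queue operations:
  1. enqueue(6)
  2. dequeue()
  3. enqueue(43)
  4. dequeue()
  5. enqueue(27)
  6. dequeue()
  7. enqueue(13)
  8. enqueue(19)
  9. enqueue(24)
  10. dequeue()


enqueue(6) -> [6]
dequeue()->6, []
enqueue(43) -> [43]
dequeue()->43, []
enqueue(27) -> [27]
dequeue()->27, []
enqueue(13) -> [13]
enqueue(19) -> [13, 19]
enqueue(24) -> [13, 19, 24]
dequeue()->13, [19, 24]

Final queue: [19, 24]


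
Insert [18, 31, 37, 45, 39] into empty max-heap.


Insert 18: [18]
Insert 31: [31, 18]
Insert 37: [37, 18, 31]
Insert 45: [45, 37, 31, 18]
Insert 39: [45, 39, 31, 18, 37]

Final heap: [45, 39, 31, 18, 37]


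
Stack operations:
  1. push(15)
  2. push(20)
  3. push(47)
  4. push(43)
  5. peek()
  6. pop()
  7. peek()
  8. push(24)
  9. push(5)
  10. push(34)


push(15) -> [15]
push(20) -> [15, 20]
push(47) -> [15, 20, 47]
push(43) -> [15, 20, 47, 43]
peek()->43
pop()->43, [15, 20, 47]
peek()->47
push(24) -> [15, 20, 47, 24]
push(5) -> [15, 20, 47, 24, 5]
push(34) -> [15, 20, 47, 24, 5, 34]

Final stack: [15, 20, 47, 24, 5, 34]


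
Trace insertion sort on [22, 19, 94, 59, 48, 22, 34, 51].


Initial: [22, 19, 94, 59, 48, 22, 34, 51]
Insert 19: [19, 22, 94, 59, 48, 22, 34, 51]
Insert 94: [19, 22, 94, 59, 48, 22, 34, 51]
Insert 59: [19, 22, 59, 94, 48, 22, 34, 51]
Insert 48: [19, 22, 48, 59, 94, 22, 34, 51]
Insert 22: [19, 22, 22, 48, 59, 94, 34, 51]
Insert 34: [19, 22, 22, 34, 48, 59, 94, 51]
Insert 51: [19, 22, 22, 34, 48, 51, 59, 94]

Sorted: [19, 22, 22, 34, 48, 51, 59, 94]


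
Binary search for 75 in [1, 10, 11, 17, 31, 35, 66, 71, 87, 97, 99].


Step 1: lo=0, hi=10, mid=5, val=35
Step 2: lo=6, hi=10, mid=8, val=87
Step 3: lo=6, hi=7, mid=6, val=66
Step 4: lo=7, hi=7, mid=7, val=71

Not found


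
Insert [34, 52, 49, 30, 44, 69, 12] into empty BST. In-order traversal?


Insert 34: root
Insert 52: R from 34
Insert 49: R from 34 -> L from 52
Insert 30: L from 34
Insert 44: R from 34 -> L from 52 -> L from 49
Insert 69: R from 34 -> R from 52
Insert 12: L from 34 -> L from 30

In-order: [12, 30, 34, 44, 49, 52, 69]


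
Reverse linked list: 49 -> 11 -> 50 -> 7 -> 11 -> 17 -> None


Step 1: curr=49, set curr.next=prev(None) | reversed so far: 49
Step 2: curr=11, set curr.next=prev(49) | reversed so far: 11 -> 49
Step 3: curr=50, set curr.next=prev(11) | reversed so far: 50 -> 11 -> 49
Step 4: curr=7, set curr.next=prev(50) | reversed so far: 7 -> 50 -> 11 -> 49
Step 5: curr=11, set curr.next=prev(7) | reversed so far: 11 -> 7 -> 50 -> 11 -> 49
Step 6: curr=17, set curr.next=prev(11) | reversed so far: 17 -> 11 -> 7 -> 50 -> 11 -> 49

17 -> 11 -> 7 -> 50 -> 11 -> 49 -> None


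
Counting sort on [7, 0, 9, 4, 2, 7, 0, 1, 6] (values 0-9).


Input: [7, 0, 9, 4, 2, 7, 0, 1, 6]
Counts: [2, 1, 1, 0, 1, 0, 1, 2, 0, 1]

Sorted: [0, 0, 1, 2, 4, 6, 7, 7, 9]


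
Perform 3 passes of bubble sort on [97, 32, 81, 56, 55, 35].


Initial: [97, 32, 81, 56, 55, 35]
Pass 1: [32, 81, 56, 55, 35, 97] (5 swaps)
Pass 2: [32, 56, 55, 35, 81, 97] (3 swaps)
Pass 3: [32, 55, 35, 56, 81, 97] (2 swaps)

After 3 passes: [32, 55, 35, 56, 81, 97]


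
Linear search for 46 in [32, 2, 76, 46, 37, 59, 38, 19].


i=0: 32!=46
i=1: 2!=46
i=2: 76!=46
i=3: 46==46 found!

Found at 3, 4 comps


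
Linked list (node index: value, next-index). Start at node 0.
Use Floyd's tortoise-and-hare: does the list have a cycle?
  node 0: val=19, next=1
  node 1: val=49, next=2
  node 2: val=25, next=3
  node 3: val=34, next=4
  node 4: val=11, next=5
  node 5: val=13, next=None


Floyd's tortoise (slow, +1) and hare (fast, +2):
  init: slow=0, fast=0
  step 1: slow=1, fast=2
  step 2: slow=2, fast=4
  step 3: fast 4->5->None, no cycle

Cycle: no


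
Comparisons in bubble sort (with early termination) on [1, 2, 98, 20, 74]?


Algorithm: bubble sort (with early termination)
Input: [1, 2, 98, 20, 74]
Sorted: [1, 2, 20, 74, 98]

7


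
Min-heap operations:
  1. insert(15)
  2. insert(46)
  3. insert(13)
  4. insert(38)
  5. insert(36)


insert(15) -> [15]
insert(46) -> [15, 46]
insert(13) -> [13, 46, 15]
insert(38) -> [13, 38, 15, 46]
insert(36) -> [13, 36, 15, 46, 38]

Final heap: [13, 36, 15, 46, 38]


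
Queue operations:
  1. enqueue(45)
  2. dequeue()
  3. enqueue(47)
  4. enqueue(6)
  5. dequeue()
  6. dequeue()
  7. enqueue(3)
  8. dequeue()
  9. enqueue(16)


enqueue(45) -> [45]
dequeue()->45, []
enqueue(47) -> [47]
enqueue(6) -> [47, 6]
dequeue()->47, [6]
dequeue()->6, []
enqueue(3) -> [3]
dequeue()->3, []
enqueue(16) -> [16]

Final queue: [16]


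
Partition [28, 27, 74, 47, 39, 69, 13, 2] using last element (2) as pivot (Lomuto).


Pivot: 2
Place pivot at 0: [2, 27, 74, 47, 39, 69, 13, 28]

Partitioned: [2, 27, 74, 47, 39, 69, 13, 28]


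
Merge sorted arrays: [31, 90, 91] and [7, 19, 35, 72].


Take 7 from B
Take 19 from B
Take 31 from A
Take 35 from B
Take 72 from B

Merged: [7, 19, 31, 35, 72, 90, 91]


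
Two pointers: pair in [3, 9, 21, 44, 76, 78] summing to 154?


lo=0(3)+hi=5(78)=81
lo=1(9)+hi=5(78)=87
lo=2(21)+hi=5(78)=99
lo=3(44)+hi=5(78)=122
lo=4(76)+hi=5(78)=154

Yes: 76+78=154


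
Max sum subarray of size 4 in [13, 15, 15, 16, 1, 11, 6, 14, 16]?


[0:4]: 59
[1:5]: 47
[2:6]: 43
[3:7]: 34
[4:8]: 32
[5:9]: 47

Max: 59 at [0:4]


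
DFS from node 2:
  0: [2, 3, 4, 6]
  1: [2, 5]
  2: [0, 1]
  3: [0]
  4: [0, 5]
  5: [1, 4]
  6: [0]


Visit 2, push [1, 0]
Visit 0, push [6, 4, 3]
Visit 3, push []
Visit 4, push [5]
Visit 5, push [1]
Visit 1, push []
Visit 6, push []

DFS order: [2, 0, 3, 4, 5, 1, 6]


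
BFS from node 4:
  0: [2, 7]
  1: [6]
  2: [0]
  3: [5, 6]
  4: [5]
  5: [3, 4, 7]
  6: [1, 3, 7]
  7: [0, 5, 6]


Visit 4, enqueue [5]
Visit 5, enqueue [3, 7]
Visit 3, enqueue [6]
Visit 7, enqueue [0]
Visit 6, enqueue [1]
Visit 0, enqueue [2]
Visit 1, enqueue []
Visit 2, enqueue []

BFS order: [4, 5, 3, 7, 6, 0, 1, 2]


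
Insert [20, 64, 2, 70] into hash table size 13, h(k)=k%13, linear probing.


Insert 20: h=7 -> slot 7
Insert 64: h=12 -> slot 12
Insert 2: h=2 -> slot 2
Insert 70: h=5 -> slot 5

Table: [None, None, 2, None, None, 70, None, 20, None, None, None, None, 64]


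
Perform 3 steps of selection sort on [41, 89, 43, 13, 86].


Initial: [41, 89, 43, 13, 86]
Step 1: min=13 at 3
  Swap: [13, 89, 43, 41, 86]
Step 2: min=41 at 3
  Swap: [13, 41, 43, 89, 86]
Step 3: min=43 at 2
  Swap: [13, 41, 43, 89, 86]

After 3 steps: [13, 41, 43, 89, 86]


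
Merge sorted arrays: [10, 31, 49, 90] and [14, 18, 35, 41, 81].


Take 10 from A
Take 14 from B
Take 18 from B
Take 31 from A
Take 35 from B
Take 41 from B
Take 49 from A
Take 81 from B

Merged: [10, 14, 18, 31, 35, 41, 49, 81, 90]


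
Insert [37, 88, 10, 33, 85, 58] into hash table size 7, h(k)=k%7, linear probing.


Insert 37: h=2 -> slot 2
Insert 88: h=4 -> slot 4
Insert 10: h=3 -> slot 3
Insert 33: h=5 -> slot 5
Insert 85: h=1 -> slot 1
Insert 58: h=2, 4 probes -> slot 6

Table: [None, 85, 37, 10, 88, 33, 58]


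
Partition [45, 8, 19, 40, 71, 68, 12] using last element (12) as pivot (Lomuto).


Pivot: 12
  8 <= 12: swap -> [8, 45, 19, 40, 71, 68, 12]
Place pivot at 1: [8, 12, 19, 40, 71, 68, 45]

Partitioned: [8, 12, 19, 40, 71, 68, 45]


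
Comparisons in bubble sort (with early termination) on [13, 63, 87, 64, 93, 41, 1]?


Algorithm: bubble sort (with early termination)
Input: [13, 63, 87, 64, 93, 41, 1]
Sorted: [1, 13, 41, 63, 64, 87, 93]

21


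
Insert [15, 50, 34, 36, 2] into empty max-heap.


Insert 15: [15]
Insert 50: [50, 15]
Insert 34: [50, 15, 34]
Insert 36: [50, 36, 34, 15]
Insert 2: [50, 36, 34, 15, 2]

Final heap: [50, 36, 34, 15, 2]


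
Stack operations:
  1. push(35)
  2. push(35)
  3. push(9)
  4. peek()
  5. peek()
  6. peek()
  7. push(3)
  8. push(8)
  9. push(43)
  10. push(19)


push(35) -> [35]
push(35) -> [35, 35]
push(9) -> [35, 35, 9]
peek()->9
peek()->9
peek()->9
push(3) -> [35, 35, 9, 3]
push(8) -> [35, 35, 9, 3, 8]
push(43) -> [35, 35, 9, 3, 8, 43]
push(19) -> [35, 35, 9, 3, 8, 43, 19]

Final stack: [35, 35, 9, 3, 8, 43, 19]


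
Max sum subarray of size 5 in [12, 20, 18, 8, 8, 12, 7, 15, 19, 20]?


[0:5]: 66
[1:6]: 66
[2:7]: 53
[3:8]: 50
[4:9]: 61
[5:10]: 73

Max: 73 at [5:10]


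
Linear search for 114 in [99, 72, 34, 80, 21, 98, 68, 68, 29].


i=0: 99!=114
i=1: 72!=114
i=2: 34!=114
i=3: 80!=114
i=4: 21!=114
i=5: 98!=114
i=6: 68!=114
i=7: 68!=114
i=8: 29!=114

Not found, 9 comps


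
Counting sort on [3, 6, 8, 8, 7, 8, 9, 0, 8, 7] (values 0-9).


Input: [3, 6, 8, 8, 7, 8, 9, 0, 8, 7]
Counts: [1, 0, 0, 1, 0, 0, 1, 2, 4, 1]

Sorted: [0, 3, 6, 7, 7, 8, 8, 8, 8, 9]


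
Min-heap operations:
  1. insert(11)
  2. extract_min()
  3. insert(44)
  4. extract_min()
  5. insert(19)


insert(11) -> [11]
extract_min()->11, []
insert(44) -> [44]
extract_min()->44, []
insert(19) -> [19]

Final heap: [19]


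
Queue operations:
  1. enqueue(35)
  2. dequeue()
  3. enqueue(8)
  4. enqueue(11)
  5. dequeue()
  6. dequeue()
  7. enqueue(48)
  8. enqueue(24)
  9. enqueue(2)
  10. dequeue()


enqueue(35) -> [35]
dequeue()->35, []
enqueue(8) -> [8]
enqueue(11) -> [8, 11]
dequeue()->8, [11]
dequeue()->11, []
enqueue(48) -> [48]
enqueue(24) -> [48, 24]
enqueue(2) -> [48, 24, 2]
dequeue()->48, [24, 2]

Final queue: [24, 2]


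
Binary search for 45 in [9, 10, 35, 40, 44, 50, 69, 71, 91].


Step 1: lo=0, hi=8, mid=4, val=44
Step 2: lo=5, hi=8, mid=6, val=69
Step 3: lo=5, hi=5, mid=5, val=50

Not found


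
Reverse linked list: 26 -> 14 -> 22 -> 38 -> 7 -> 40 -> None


Step 1: curr=26, set curr.next=prev(None) | reversed so far: 26
Step 2: curr=14, set curr.next=prev(26) | reversed so far: 14 -> 26
Step 3: curr=22, set curr.next=prev(14) | reversed so far: 22 -> 14 -> 26
Step 4: curr=38, set curr.next=prev(22) | reversed so far: 38 -> 22 -> 14 -> 26
Step 5: curr=7, set curr.next=prev(38) | reversed so far: 7 -> 38 -> 22 -> 14 -> 26
Step 6: curr=40, set curr.next=prev(7) | reversed so far: 40 -> 7 -> 38 -> 22 -> 14 -> 26

40 -> 7 -> 38 -> 22 -> 14 -> 26 -> None


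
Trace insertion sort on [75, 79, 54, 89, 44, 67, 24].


Initial: [75, 79, 54, 89, 44, 67, 24]
Insert 79: [75, 79, 54, 89, 44, 67, 24]
Insert 54: [54, 75, 79, 89, 44, 67, 24]
Insert 89: [54, 75, 79, 89, 44, 67, 24]
Insert 44: [44, 54, 75, 79, 89, 67, 24]
Insert 67: [44, 54, 67, 75, 79, 89, 24]
Insert 24: [24, 44, 54, 67, 75, 79, 89]

Sorted: [24, 44, 54, 67, 75, 79, 89]


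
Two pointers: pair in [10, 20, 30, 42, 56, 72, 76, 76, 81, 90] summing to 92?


lo=0(10)+hi=9(90)=100
lo=0(10)+hi=8(81)=91
lo=1(20)+hi=8(81)=101
lo=1(20)+hi=7(76)=96
lo=1(20)+hi=6(76)=96
lo=1(20)+hi=5(72)=92

Yes: 20+72=92


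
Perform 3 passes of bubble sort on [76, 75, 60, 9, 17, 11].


Initial: [76, 75, 60, 9, 17, 11]
Pass 1: [75, 60, 9, 17, 11, 76] (5 swaps)
Pass 2: [60, 9, 17, 11, 75, 76] (4 swaps)
Pass 3: [9, 17, 11, 60, 75, 76] (3 swaps)

After 3 passes: [9, 17, 11, 60, 75, 76]


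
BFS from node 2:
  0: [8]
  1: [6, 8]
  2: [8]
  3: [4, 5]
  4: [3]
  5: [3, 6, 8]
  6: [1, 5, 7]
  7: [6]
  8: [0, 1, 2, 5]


Visit 2, enqueue [8]
Visit 8, enqueue [0, 1, 5]
Visit 0, enqueue []
Visit 1, enqueue [6]
Visit 5, enqueue [3]
Visit 6, enqueue [7]
Visit 3, enqueue [4]
Visit 7, enqueue []
Visit 4, enqueue []

BFS order: [2, 8, 0, 1, 5, 6, 3, 7, 4]


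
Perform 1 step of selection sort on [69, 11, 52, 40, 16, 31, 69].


Initial: [69, 11, 52, 40, 16, 31, 69]
Step 1: min=11 at 1
  Swap: [11, 69, 52, 40, 16, 31, 69]

After 1 step: [11, 69, 52, 40, 16, 31, 69]


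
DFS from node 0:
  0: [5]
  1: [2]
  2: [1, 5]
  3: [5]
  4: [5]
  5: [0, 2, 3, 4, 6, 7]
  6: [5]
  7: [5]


Visit 0, push [5]
Visit 5, push [7, 6, 4, 3, 2]
Visit 2, push [1]
Visit 1, push []
Visit 3, push []
Visit 4, push []
Visit 6, push []
Visit 7, push []

DFS order: [0, 5, 2, 1, 3, 4, 6, 7]


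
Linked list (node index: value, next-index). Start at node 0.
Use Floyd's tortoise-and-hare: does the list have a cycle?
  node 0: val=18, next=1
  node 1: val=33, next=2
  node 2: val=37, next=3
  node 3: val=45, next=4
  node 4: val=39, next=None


Floyd's tortoise (slow, +1) and hare (fast, +2):
  init: slow=0, fast=0
  step 1: slow=1, fast=2
  step 2: slow=2, fast=4
  step 3: fast -> None, no cycle

Cycle: no


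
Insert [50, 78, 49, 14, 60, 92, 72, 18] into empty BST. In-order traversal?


Insert 50: root
Insert 78: R from 50
Insert 49: L from 50
Insert 14: L from 50 -> L from 49
Insert 60: R from 50 -> L from 78
Insert 92: R from 50 -> R from 78
Insert 72: R from 50 -> L from 78 -> R from 60
Insert 18: L from 50 -> L from 49 -> R from 14

In-order: [14, 18, 49, 50, 60, 72, 78, 92]


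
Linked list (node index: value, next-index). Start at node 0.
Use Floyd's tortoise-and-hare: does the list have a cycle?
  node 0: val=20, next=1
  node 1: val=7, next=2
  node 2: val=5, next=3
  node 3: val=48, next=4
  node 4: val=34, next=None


Floyd's tortoise (slow, +1) and hare (fast, +2):
  init: slow=0, fast=0
  step 1: slow=1, fast=2
  step 2: slow=2, fast=4
  step 3: fast -> None, no cycle

Cycle: no


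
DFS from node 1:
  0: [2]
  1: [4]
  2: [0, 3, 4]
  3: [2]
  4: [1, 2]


Visit 1, push [4]
Visit 4, push [2]
Visit 2, push [3, 0]
Visit 0, push []
Visit 3, push []

DFS order: [1, 4, 2, 0, 3]


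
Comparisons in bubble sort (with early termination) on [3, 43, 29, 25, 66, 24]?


Algorithm: bubble sort (with early termination)
Input: [3, 43, 29, 25, 66, 24]
Sorted: [3, 24, 25, 29, 43, 66]

15


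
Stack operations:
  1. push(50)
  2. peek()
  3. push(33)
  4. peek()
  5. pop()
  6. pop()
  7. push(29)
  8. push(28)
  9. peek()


push(50) -> [50]
peek()->50
push(33) -> [50, 33]
peek()->33
pop()->33, [50]
pop()->50, []
push(29) -> [29]
push(28) -> [29, 28]
peek()->28

Final stack: [29, 28]


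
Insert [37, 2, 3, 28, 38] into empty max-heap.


Insert 37: [37]
Insert 2: [37, 2]
Insert 3: [37, 2, 3]
Insert 28: [37, 28, 3, 2]
Insert 38: [38, 37, 3, 2, 28]

Final heap: [38, 37, 3, 2, 28]


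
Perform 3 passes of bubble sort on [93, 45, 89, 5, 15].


Initial: [93, 45, 89, 5, 15]
Pass 1: [45, 89, 5, 15, 93] (4 swaps)
Pass 2: [45, 5, 15, 89, 93] (2 swaps)
Pass 3: [5, 15, 45, 89, 93] (2 swaps)

After 3 passes: [5, 15, 45, 89, 93]


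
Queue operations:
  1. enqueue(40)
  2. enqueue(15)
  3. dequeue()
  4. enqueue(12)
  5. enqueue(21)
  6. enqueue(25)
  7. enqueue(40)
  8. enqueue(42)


enqueue(40) -> [40]
enqueue(15) -> [40, 15]
dequeue()->40, [15]
enqueue(12) -> [15, 12]
enqueue(21) -> [15, 12, 21]
enqueue(25) -> [15, 12, 21, 25]
enqueue(40) -> [15, 12, 21, 25, 40]
enqueue(42) -> [15, 12, 21, 25, 40, 42]

Final queue: [15, 12, 21, 25, 40, 42]


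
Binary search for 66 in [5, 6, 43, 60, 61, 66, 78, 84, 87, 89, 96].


Step 1: lo=0, hi=10, mid=5, val=66

Found at index 5


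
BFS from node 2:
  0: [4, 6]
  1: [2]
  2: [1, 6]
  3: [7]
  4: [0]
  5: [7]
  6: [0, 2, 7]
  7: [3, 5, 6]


Visit 2, enqueue [1, 6]
Visit 1, enqueue []
Visit 6, enqueue [0, 7]
Visit 0, enqueue [4]
Visit 7, enqueue [3, 5]
Visit 4, enqueue []
Visit 3, enqueue []
Visit 5, enqueue []

BFS order: [2, 1, 6, 0, 7, 4, 3, 5]


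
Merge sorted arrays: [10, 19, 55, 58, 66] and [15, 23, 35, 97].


Take 10 from A
Take 15 from B
Take 19 from A
Take 23 from B
Take 35 from B
Take 55 from A
Take 58 from A
Take 66 from A

Merged: [10, 15, 19, 23, 35, 55, 58, 66, 97]


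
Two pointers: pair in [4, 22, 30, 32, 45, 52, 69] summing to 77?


lo=0(4)+hi=6(69)=73
lo=1(22)+hi=6(69)=91
lo=1(22)+hi=5(52)=74
lo=2(30)+hi=5(52)=82
lo=2(30)+hi=4(45)=75
lo=3(32)+hi=4(45)=77

Yes: 32+45=77


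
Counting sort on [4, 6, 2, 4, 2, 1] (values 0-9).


Input: [4, 6, 2, 4, 2, 1]
Counts: [0, 1, 2, 0, 2, 0, 1, 0, 0, 0]

Sorted: [1, 2, 2, 4, 4, 6]


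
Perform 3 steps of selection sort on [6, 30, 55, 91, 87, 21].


Initial: [6, 30, 55, 91, 87, 21]
Step 1: min=6 at 0
  Swap: [6, 30, 55, 91, 87, 21]
Step 2: min=21 at 5
  Swap: [6, 21, 55, 91, 87, 30]
Step 3: min=30 at 5
  Swap: [6, 21, 30, 91, 87, 55]

After 3 steps: [6, 21, 30, 91, 87, 55]


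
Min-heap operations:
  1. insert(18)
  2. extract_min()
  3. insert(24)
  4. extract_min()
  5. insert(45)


insert(18) -> [18]
extract_min()->18, []
insert(24) -> [24]
extract_min()->24, []
insert(45) -> [45]

Final heap: [45]


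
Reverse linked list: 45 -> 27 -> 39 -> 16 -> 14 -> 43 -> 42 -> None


Step 1: curr=45, set curr.next=prev(None) | reversed so far: 45
Step 2: curr=27, set curr.next=prev(45) | reversed so far: 27 -> 45
Step 3: curr=39, set curr.next=prev(27) | reversed so far: 39 -> 27 -> 45
Step 4: curr=16, set curr.next=prev(39) | reversed so far: 16 -> 39 -> 27 -> 45
Step 5: curr=14, set curr.next=prev(16) | reversed so far: 14 -> 16 -> 39 -> 27 -> 45
Step 6: curr=43, set curr.next=prev(14) | reversed so far: 43 -> 14 -> 16 -> 39 -> 27 -> 45
Step 7: curr=42, set curr.next=prev(43) | reversed so far: 42 -> 43 -> 14 -> 16 -> 39 -> 27 -> 45

42 -> 43 -> 14 -> 16 -> 39 -> 27 -> 45 -> None


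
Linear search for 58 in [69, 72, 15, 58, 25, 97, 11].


i=0: 69!=58
i=1: 72!=58
i=2: 15!=58
i=3: 58==58 found!

Found at 3, 4 comps


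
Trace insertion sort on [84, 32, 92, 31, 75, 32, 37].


Initial: [84, 32, 92, 31, 75, 32, 37]
Insert 32: [32, 84, 92, 31, 75, 32, 37]
Insert 92: [32, 84, 92, 31, 75, 32, 37]
Insert 31: [31, 32, 84, 92, 75, 32, 37]
Insert 75: [31, 32, 75, 84, 92, 32, 37]
Insert 32: [31, 32, 32, 75, 84, 92, 37]
Insert 37: [31, 32, 32, 37, 75, 84, 92]

Sorted: [31, 32, 32, 37, 75, 84, 92]


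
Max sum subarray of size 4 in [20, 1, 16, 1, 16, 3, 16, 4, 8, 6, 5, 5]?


[0:4]: 38
[1:5]: 34
[2:6]: 36
[3:7]: 36
[4:8]: 39
[5:9]: 31
[6:10]: 34
[7:11]: 23
[8:12]: 24

Max: 39 at [4:8]


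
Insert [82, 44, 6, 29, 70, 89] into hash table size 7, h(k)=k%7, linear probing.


Insert 82: h=5 -> slot 5
Insert 44: h=2 -> slot 2
Insert 6: h=6 -> slot 6
Insert 29: h=1 -> slot 1
Insert 70: h=0 -> slot 0
Insert 89: h=5, 5 probes -> slot 3

Table: [70, 29, 44, 89, None, 82, 6]


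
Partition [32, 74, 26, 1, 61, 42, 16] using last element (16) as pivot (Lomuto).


Pivot: 16
  1 <= 16: swap -> [1, 74, 26, 32, 61, 42, 16]
Place pivot at 1: [1, 16, 26, 32, 61, 42, 74]

Partitioned: [1, 16, 26, 32, 61, 42, 74]


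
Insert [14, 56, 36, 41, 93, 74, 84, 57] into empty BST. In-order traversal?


Insert 14: root
Insert 56: R from 14
Insert 36: R from 14 -> L from 56
Insert 41: R from 14 -> L from 56 -> R from 36
Insert 93: R from 14 -> R from 56
Insert 74: R from 14 -> R from 56 -> L from 93
Insert 84: R from 14 -> R from 56 -> L from 93 -> R from 74
Insert 57: R from 14 -> R from 56 -> L from 93 -> L from 74

In-order: [14, 36, 41, 56, 57, 74, 84, 93]


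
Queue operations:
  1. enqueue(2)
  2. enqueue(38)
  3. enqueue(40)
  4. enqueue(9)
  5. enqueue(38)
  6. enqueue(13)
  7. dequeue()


enqueue(2) -> [2]
enqueue(38) -> [2, 38]
enqueue(40) -> [2, 38, 40]
enqueue(9) -> [2, 38, 40, 9]
enqueue(38) -> [2, 38, 40, 9, 38]
enqueue(13) -> [2, 38, 40, 9, 38, 13]
dequeue()->2, [38, 40, 9, 38, 13]

Final queue: [38, 40, 9, 38, 13]


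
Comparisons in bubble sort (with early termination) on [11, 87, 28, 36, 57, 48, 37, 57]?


Algorithm: bubble sort (with early termination)
Input: [11, 87, 28, 36, 57, 48, 37, 57]
Sorted: [11, 28, 36, 37, 48, 57, 57, 87]

22


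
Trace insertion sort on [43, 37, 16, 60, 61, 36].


Initial: [43, 37, 16, 60, 61, 36]
Insert 37: [37, 43, 16, 60, 61, 36]
Insert 16: [16, 37, 43, 60, 61, 36]
Insert 60: [16, 37, 43, 60, 61, 36]
Insert 61: [16, 37, 43, 60, 61, 36]
Insert 36: [16, 36, 37, 43, 60, 61]

Sorted: [16, 36, 37, 43, 60, 61]


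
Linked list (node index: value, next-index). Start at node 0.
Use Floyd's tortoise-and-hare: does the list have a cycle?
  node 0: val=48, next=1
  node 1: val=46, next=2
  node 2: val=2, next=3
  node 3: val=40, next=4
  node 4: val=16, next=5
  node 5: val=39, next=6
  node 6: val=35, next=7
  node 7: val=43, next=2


Floyd's tortoise (slow, +1) and hare (fast, +2):
  init: slow=0, fast=0
  step 1: slow=1, fast=2
  step 2: slow=2, fast=4
  step 3: slow=3, fast=6
  step 4: slow=4, fast=2
  step 5: slow=5, fast=4
  step 6: slow=6, fast=6
  slow == fast at node 6: cycle detected

Cycle: yes


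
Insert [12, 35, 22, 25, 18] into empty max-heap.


Insert 12: [12]
Insert 35: [35, 12]
Insert 22: [35, 12, 22]
Insert 25: [35, 25, 22, 12]
Insert 18: [35, 25, 22, 12, 18]

Final heap: [35, 25, 22, 12, 18]


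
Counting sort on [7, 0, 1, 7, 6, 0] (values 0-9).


Input: [7, 0, 1, 7, 6, 0]
Counts: [2, 1, 0, 0, 0, 0, 1, 2, 0, 0]

Sorted: [0, 0, 1, 6, 7, 7]


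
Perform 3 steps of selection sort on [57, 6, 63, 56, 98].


Initial: [57, 6, 63, 56, 98]
Step 1: min=6 at 1
  Swap: [6, 57, 63, 56, 98]
Step 2: min=56 at 3
  Swap: [6, 56, 63, 57, 98]
Step 3: min=57 at 3
  Swap: [6, 56, 57, 63, 98]

After 3 steps: [6, 56, 57, 63, 98]


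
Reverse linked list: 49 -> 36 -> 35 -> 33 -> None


Step 1: curr=49, set curr.next=prev(None) | reversed so far: 49
Step 2: curr=36, set curr.next=prev(49) | reversed so far: 36 -> 49
Step 3: curr=35, set curr.next=prev(36) | reversed so far: 35 -> 36 -> 49
Step 4: curr=33, set curr.next=prev(35) | reversed so far: 33 -> 35 -> 36 -> 49

33 -> 35 -> 36 -> 49 -> None


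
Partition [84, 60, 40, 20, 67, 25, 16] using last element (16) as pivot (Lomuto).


Pivot: 16
Place pivot at 0: [16, 60, 40, 20, 67, 25, 84]

Partitioned: [16, 60, 40, 20, 67, 25, 84]


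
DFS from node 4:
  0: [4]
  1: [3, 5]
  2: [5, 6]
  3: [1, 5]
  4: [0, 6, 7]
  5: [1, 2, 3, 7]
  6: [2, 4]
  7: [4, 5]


Visit 4, push [7, 6, 0]
Visit 0, push []
Visit 6, push [2]
Visit 2, push [5]
Visit 5, push [7, 3, 1]
Visit 1, push [3]
Visit 3, push []
Visit 7, push []

DFS order: [4, 0, 6, 2, 5, 1, 3, 7]


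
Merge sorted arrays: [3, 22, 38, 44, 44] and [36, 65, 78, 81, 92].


Take 3 from A
Take 22 from A
Take 36 from B
Take 38 from A
Take 44 from A
Take 44 from A

Merged: [3, 22, 36, 38, 44, 44, 65, 78, 81, 92]


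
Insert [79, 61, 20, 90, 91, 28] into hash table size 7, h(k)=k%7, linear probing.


Insert 79: h=2 -> slot 2
Insert 61: h=5 -> slot 5
Insert 20: h=6 -> slot 6
Insert 90: h=6, 1 probes -> slot 0
Insert 91: h=0, 1 probes -> slot 1
Insert 28: h=0, 3 probes -> slot 3

Table: [90, 91, 79, 28, None, 61, 20]


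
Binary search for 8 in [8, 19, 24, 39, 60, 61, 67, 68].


Step 1: lo=0, hi=7, mid=3, val=39
Step 2: lo=0, hi=2, mid=1, val=19
Step 3: lo=0, hi=0, mid=0, val=8

Found at index 0


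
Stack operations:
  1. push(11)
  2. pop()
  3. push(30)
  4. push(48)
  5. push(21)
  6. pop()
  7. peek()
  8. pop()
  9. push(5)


push(11) -> [11]
pop()->11, []
push(30) -> [30]
push(48) -> [30, 48]
push(21) -> [30, 48, 21]
pop()->21, [30, 48]
peek()->48
pop()->48, [30]
push(5) -> [30, 5]

Final stack: [30, 5]


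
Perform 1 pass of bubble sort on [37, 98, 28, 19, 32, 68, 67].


Initial: [37, 98, 28, 19, 32, 68, 67]
Pass 1: [37, 28, 19, 32, 68, 67, 98] (5 swaps)

After 1 pass: [37, 28, 19, 32, 68, 67, 98]


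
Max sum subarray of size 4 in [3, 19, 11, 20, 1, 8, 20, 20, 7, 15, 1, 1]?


[0:4]: 53
[1:5]: 51
[2:6]: 40
[3:7]: 49
[4:8]: 49
[5:9]: 55
[6:10]: 62
[7:11]: 43
[8:12]: 24

Max: 62 at [6:10]


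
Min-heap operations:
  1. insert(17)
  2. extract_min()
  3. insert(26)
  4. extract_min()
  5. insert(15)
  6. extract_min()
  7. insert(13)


insert(17) -> [17]
extract_min()->17, []
insert(26) -> [26]
extract_min()->26, []
insert(15) -> [15]
extract_min()->15, []
insert(13) -> [13]

Final heap: [13]


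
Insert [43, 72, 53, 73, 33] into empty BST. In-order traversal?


Insert 43: root
Insert 72: R from 43
Insert 53: R from 43 -> L from 72
Insert 73: R from 43 -> R from 72
Insert 33: L from 43

In-order: [33, 43, 53, 72, 73]


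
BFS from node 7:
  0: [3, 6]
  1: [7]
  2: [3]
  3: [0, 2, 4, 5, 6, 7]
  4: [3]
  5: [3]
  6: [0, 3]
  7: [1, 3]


Visit 7, enqueue [1, 3]
Visit 1, enqueue []
Visit 3, enqueue [0, 2, 4, 5, 6]
Visit 0, enqueue []
Visit 2, enqueue []
Visit 4, enqueue []
Visit 5, enqueue []
Visit 6, enqueue []

BFS order: [7, 1, 3, 0, 2, 4, 5, 6]


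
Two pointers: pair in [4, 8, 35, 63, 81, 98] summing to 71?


lo=0(4)+hi=5(98)=102
lo=0(4)+hi=4(81)=85
lo=0(4)+hi=3(63)=67
lo=1(8)+hi=3(63)=71

Yes: 8+63=71


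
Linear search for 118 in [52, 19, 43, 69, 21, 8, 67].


i=0: 52!=118
i=1: 19!=118
i=2: 43!=118
i=3: 69!=118
i=4: 21!=118
i=5: 8!=118
i=6: 67!=118

Not found, 7 comps


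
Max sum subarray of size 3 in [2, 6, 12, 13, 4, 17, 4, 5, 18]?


[0:3]: 20
[1:4]: 31
[2:5]: 29
[3:6]: 34
[4:7]: 25
[5:8]: 26
[6:9]: 27

Max: 34 at [3:6]


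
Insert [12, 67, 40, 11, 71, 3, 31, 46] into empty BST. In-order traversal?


Insert 12: root
Insert 67: R from 12
Insert 40: R from 12 -> L from 67
Insert 11: L from 12
Insert 71: R from 12 -> R from 67
Insert 3: L from 12 -> L from 11
Insert 31: R from 12 -> L from 67 -> L from 40
Insert 46: R from 12 -> L from 67 -> R from 40

In-order: [3, 11, 12, 31, 40, 46, 67, 71]


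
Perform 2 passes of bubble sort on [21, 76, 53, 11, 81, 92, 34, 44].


Initial: [21, 76, 53, 11, 81, 92, 34, 44]
Pass 1: [21, 53, 11, 76, 81, 34, 44, 92] (4 swaps)
Pass 2: [21, 11, 53, 76, 34, 44, 81, 92] (3 swaps)

After 2 passes: [21, 11, 53, 76, 34, 44, 81, 92]


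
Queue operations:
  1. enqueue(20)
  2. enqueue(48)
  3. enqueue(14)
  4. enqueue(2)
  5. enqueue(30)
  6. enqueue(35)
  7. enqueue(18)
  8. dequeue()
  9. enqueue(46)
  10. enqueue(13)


enqueue(20) -> [20]
enqueue(48) -> [20, 48]
enqueue(14) -> [20, 48, 14]
enqueue(2) -> [20, 48, 14, 2]
enqueue(30) -> [20, 48, 14, 2, 30]
enqueue(35) -> [20, 48, 14, 2, 30, 35]
enqueue(18) -> [20, 48, 14, 2, 30, 35, 18]
dequeue()->20, [48, 14, 2, 30, 35, 18]
enqueue(46) -> [48, 14, 2, 30, 35, 18, 46]
enqueue(13) -> [48, 14, 2, 30, 35, 18, 46, 13]

Final queue: [48, 14, 2, 30, 35, 18, 46, 13]


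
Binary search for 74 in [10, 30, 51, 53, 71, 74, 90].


Step 1: lo=0, hi=6, mid=3, val=53
Step 2: lo=4, hi=6, mid=5, val=74

Found at index 5


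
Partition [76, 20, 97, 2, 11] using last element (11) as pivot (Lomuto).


Pivot: 11
  2 <= 11: swap -> [2, 20, 97, 76, 11]
Place pivot at 1: [2, 11, 97, 76, 20]

Partitioned: [2, 11, 97, 76, 20]


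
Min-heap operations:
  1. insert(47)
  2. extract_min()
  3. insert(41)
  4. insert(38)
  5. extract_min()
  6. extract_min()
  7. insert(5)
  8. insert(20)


insert(47) -> [47]
extract_min()->47, []
insert(41) -> [41]
insert(38) -> [38, 41]
extract_min()->38, [41]
extract_min()->41, []
insert(5) -> [5]
insert(20) -> [5, 20]

Final heap: [5, 20]


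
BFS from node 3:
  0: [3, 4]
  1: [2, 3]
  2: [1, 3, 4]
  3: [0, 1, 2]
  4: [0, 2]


Visit 3, enqueue [0, 1, 2]
Visit 0, enqueue [4]
Visit 1, enqueue []
Visit 2, enqueue []
Visit 4, enqueue []

BFS order: [3, 0, 1, 2, 4]


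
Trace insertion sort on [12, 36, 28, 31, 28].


Initial: [12, 36, 28, 31, 28]
Insert 36: [12, 36, 28, 31, 28]
Insert 28: [12, 28, 36, 31, 28]
Insert 31: [12, 28, 31, 36, 28]
Insert 28: [12, 28, 28, 31, 36]

Sorted: [12, 28, 28, 31, 36]


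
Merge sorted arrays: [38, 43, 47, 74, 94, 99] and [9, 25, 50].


Take 9 from B
Take 25 from B
Take 38 from A
Take 43 from A
Take 47 from A
Take 50 from B

Merged: [9, 25, 38, 43, 47, 50, 74, 94, 99]


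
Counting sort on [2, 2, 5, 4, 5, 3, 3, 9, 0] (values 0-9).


Input: [2, 2, 5, 4, 5, 3, 3, 9, 0]
Counts: [1, 0, 2, 2, 1, 2, 0, 0, 0, 1]

Sorted: [0, 2, 2, 3, 3, 4, 5, 5, 9]


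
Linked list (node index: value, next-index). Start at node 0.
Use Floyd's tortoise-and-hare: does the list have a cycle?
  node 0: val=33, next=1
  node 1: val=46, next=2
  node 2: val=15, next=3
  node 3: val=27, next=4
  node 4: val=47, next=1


Floyd's tortoise (slow, +1) and hare (fast, +2):
  init: slow=0, fast=0
  step 1: slow=1, fast=2
  step 2: slow=2, fast=4
  step 3: slow=3, fast=2
  step 4: slow=4, fast=4
  slow == fast at node 4: cycle detected

Cycle: yes
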